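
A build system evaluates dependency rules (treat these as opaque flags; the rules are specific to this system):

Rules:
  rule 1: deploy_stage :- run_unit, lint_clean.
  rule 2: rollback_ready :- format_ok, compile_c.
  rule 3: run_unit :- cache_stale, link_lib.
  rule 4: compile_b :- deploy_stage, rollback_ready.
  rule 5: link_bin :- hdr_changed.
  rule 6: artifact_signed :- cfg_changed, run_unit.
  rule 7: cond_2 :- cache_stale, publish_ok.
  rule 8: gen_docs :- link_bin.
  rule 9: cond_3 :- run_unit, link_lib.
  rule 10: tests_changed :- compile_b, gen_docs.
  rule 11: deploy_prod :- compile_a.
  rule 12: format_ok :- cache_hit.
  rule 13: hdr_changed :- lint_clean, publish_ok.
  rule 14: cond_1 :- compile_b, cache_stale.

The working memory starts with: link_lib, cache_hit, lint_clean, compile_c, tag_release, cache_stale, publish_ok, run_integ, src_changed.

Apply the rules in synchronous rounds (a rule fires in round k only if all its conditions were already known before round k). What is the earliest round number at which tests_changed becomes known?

4

Round 1 — rule 3, rule 7, rule 12, rule 13, derive run_unit, cond_2, format_ok, hdr_changed.
Round 2 — rule 1, rule 2, rule 5, rule 9, derive deploy_stage, rollback_ready, link_bin, cond_3.
Round 3 — rule 4, rule 8, derive compile_b, gen_docs.
Round 4 — rule 10, rule 14, derive tests_changed, cond_1.
tests_changed first appears in round 4.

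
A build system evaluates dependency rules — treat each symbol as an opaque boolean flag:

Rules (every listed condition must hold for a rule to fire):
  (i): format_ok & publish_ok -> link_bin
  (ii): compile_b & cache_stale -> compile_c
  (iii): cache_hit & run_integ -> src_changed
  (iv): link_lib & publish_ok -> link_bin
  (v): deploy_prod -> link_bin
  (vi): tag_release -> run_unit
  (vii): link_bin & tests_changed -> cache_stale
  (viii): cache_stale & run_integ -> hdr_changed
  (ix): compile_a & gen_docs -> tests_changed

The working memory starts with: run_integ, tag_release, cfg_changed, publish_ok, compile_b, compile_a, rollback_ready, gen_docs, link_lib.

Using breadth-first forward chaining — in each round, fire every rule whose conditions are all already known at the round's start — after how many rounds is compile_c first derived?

Round 1: (iv) [link_lib & publish_ok -> link_bin]; (vi) [tag_release -> run_unit]; (ix) [compile_a & gen_docs -> tests_changed]. Adds link_bin, run_unit, tests_changed.
Round 2: (vii) [link_bin & tests_changed -> cache_stale]. Adds cache_stale.
Round 3: (ii) [compile_b & cache_stale -> compile_c]; (viii) [cache_stale & run_integ -> hdr_changed]. Adds compile_c, hdr_changed.
compile_c first appears in round 3.

3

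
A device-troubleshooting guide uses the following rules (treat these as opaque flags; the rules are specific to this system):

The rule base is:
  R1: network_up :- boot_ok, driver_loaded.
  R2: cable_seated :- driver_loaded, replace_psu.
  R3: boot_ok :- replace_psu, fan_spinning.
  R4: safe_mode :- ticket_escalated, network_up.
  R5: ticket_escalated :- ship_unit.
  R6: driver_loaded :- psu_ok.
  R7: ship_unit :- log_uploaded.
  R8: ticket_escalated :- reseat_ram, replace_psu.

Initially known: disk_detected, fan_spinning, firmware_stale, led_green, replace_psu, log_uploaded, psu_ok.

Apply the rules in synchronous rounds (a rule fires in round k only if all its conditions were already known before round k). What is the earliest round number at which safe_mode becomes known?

Round 1: R3 [boot_ok :- replace_psu, fan_spinning.]; R6 [driver_loaded :- psu_ok.]; R7 [ship_unit :- log_uploaded.]. Adds boot_ok, driver_loaded, ship_unit.
Round 2: R1 [network_up :- boot_ok, driver_loaded.]; R2 [cable_seated :- driver_loaded, replace_psu.]; R5 [ticket_escalated :- ship_unit.]. Adds network_up, cable_seated, ticket_escalated.
Round 3: R4 [safe_mode :- ticket_escalated, network_up.]. Adds safe_mode.
safe_mode first appears in round 3.

3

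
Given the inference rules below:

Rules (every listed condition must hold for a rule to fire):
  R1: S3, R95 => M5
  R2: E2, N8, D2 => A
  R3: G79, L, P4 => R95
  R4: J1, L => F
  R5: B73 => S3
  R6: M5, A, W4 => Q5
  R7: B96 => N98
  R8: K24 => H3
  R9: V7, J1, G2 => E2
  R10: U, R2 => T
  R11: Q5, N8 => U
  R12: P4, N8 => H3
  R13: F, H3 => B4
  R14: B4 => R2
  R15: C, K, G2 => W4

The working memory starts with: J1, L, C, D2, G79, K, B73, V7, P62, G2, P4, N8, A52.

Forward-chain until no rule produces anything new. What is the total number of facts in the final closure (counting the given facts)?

26

Round 1 fires R3, R4, R5, R9, R12, R15, giving R95, F, S3, E2, H3, W4.
Round 2 fires R1, R2, R13, giving M5, A, B4.
Round 3 fires R6, R14, giving Q5, R2.
Round 4 fires R11, giving U.
Round 5 fires R10, giving T.
Closure: {A, A52, B4, B73, C, D2, E2, F, G2, G79, H3, J1, K, L, M5, N8, P4, P62, Q5, R2, R95, S3, T, U, V7, W4} — 26 facts.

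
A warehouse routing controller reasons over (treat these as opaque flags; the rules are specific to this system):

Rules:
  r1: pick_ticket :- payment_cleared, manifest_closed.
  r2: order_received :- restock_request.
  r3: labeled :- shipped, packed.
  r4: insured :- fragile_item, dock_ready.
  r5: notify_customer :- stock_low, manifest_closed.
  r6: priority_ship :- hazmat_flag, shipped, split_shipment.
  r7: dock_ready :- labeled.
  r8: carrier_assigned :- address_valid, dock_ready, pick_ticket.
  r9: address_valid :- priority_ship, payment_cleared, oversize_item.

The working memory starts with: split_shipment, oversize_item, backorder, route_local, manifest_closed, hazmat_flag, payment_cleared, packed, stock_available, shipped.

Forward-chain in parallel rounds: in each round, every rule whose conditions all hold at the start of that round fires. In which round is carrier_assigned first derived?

Round 1 — r1, r3, r6, derive pick_ticket, labeled, priority_ship.
Round 2 — r7, r9, derive dock_ready, address_valid.
Round 3 — r8, derive carrier_assigned.
carrier_assigned first appears in round 3.

3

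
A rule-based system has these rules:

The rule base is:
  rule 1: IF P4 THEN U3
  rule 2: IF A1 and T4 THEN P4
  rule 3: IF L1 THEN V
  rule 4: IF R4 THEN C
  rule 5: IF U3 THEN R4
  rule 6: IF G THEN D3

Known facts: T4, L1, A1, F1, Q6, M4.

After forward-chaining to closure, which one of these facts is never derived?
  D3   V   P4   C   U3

D3

Round 1 fires rule 2, rule 3, giving P4, V.
Round 2 fires rule 1, giving U3.
Round 3 fires rule 5, giving R4.
Round 4 fires rule 4, giving C.
Derived: P4 (round 1), V (round 1), C (round 4), U3 (round 2). D3 never appears in any round.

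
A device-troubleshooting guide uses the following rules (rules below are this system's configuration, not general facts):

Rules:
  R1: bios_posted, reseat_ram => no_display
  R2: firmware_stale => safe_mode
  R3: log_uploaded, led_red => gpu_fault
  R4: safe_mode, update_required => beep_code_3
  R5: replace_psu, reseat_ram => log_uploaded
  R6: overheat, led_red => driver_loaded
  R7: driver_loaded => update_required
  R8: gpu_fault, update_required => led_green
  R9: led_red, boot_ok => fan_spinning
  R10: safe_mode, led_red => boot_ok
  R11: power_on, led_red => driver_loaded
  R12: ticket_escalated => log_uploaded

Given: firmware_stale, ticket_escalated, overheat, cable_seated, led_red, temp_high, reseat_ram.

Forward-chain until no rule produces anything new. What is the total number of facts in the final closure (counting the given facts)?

Round 1 fires R2, R6, R12, giving safe_mode, driver_loaded, log_uploaded.
Round 2 fires R3, R7, R10, giving gpu_fault, update_required, boot_ok.
Round 3 fires R4, R8, R9, giving beep_code_3, led_green, fan_spinning.
Closure: {beep_code_3, boot_ok, cable_seated, driver_loaded, fan_spinning, firmware_stale, gpu_fault, led_green, led_red, log_uploaded, overheat, reseat_ram, safe_mode, temp_high, ticket_escalated, update_required} — 16 facts.

16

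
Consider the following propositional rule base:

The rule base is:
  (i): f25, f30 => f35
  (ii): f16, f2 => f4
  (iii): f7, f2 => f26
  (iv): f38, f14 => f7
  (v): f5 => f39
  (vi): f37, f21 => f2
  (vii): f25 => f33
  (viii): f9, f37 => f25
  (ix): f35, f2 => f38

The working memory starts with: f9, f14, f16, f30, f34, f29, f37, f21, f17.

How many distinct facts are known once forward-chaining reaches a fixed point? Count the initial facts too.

17

Round 1 — (vi), (viii), derive f2, f25.
Round 2 — (i), (ii), (vii), derive f35, f4, f33.
Round 3 — (ix), derive f38.
Round 4 — (iv), derive f7.
Round 5 — (iii), derive f26.
Closure: {f14, f16, f17, f2, f21, f25, f26, f29, f30, f33, f34, f35, f37, f38, f4, f7, f9} — 17 facts.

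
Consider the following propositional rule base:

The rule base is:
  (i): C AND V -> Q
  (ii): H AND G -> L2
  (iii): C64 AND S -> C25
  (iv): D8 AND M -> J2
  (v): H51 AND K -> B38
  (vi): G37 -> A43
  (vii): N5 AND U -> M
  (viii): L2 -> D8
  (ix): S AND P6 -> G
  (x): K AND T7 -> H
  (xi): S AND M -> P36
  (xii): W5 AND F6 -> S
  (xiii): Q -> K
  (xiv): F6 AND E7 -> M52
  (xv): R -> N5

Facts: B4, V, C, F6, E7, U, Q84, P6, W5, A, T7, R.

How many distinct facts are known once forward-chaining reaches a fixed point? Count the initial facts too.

Round 1 fires (i), (xii), (xiv), (xv), giving Q, S, M52, N5.
Round 2 fires (vii), (ix), (xiii), giving M, G, K.
Round 3 fires (x), (xi), giving H, P36.
Round 4 fires (ii), giving L2.
Round 5 fires (viii), giving D8.
Round 6 fires (iv), giving J2.
Closure: {A, B4, C, D8, E7, F6, G, H, J2, K, L2, M, M52, N5, P36, P6, Q, Q84, R, S, T7, U, V, W5} — 24 facts.

24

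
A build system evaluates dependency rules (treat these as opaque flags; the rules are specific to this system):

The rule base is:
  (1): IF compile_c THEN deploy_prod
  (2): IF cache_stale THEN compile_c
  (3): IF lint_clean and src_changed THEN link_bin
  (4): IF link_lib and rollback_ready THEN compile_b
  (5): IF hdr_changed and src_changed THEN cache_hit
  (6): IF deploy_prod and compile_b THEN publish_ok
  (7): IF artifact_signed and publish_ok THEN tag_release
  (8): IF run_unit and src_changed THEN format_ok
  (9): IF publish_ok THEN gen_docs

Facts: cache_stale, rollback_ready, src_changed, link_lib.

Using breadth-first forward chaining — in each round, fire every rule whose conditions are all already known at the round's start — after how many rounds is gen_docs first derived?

4

[1] (2) [IF cache_stale THEN compile_c]; (4) [IF link_lib and rollback_ready THEN compile_b]. ⇒ new: compile_c, compile_b.
[2] (1) [IF compile_c THEN deploy_prod]. ⇒ new: deploy_prod.
[3] (6) [IF deploy_prod and compile_b THEN publish_ok]. ⇒ new: publish_ok.
[4] (9) [IF publish_ok THEN gen_docs]. ⇒ new: gen_docs.
gen_docs first appears in round 4.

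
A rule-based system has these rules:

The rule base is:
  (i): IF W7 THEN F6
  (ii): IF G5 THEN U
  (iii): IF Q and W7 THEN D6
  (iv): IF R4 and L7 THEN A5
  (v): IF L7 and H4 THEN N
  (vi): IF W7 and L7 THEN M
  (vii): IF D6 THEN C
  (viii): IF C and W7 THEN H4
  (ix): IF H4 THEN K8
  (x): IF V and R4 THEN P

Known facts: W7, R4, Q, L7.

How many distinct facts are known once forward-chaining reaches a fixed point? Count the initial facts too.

[1] (i) [IF W7 THEN F6]; (iii) [IF Q and W7 THEN D6]; (iv) [IF R4 and L7 THEN A5]; (vi) [IF W7 and L7 THEN M]. ⇒ new: F6, D6, A5, M.
[2] (vii) [IF D6 THEN C]. ⇒ new: C.
[3] (viii) [IF C and W7 THEN H4]. ⇒ new: H4.
[4] (v) [IF L7 and H4 THEN N]; (ix) [IF H4 THEN K8]. ⇒ new: N, K8.
Closure: {A5, C, D6, F6, H4, K8, L7, M, N, Q, R4, W7} — 12 facts.

12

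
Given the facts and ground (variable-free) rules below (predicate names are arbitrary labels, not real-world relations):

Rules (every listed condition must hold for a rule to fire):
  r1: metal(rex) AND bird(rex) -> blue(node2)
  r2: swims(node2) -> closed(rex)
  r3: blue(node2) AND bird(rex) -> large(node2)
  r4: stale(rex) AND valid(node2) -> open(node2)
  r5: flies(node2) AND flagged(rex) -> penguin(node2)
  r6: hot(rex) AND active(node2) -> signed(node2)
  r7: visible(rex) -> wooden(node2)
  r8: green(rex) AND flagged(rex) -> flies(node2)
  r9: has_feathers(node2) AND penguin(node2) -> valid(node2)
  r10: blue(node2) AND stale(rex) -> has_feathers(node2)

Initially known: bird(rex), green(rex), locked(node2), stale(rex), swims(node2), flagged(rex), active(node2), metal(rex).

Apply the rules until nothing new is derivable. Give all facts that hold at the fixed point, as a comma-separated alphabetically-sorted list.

[1] r1 [metal(rex) AND bird(rex) -> blue(node2)]; r2 [swims(node2) -> closed(rex)]; r8 [green(rex) AND flagged(rex) -> flies(node2)]. ⇒ new: blue(node2), closed(rex), flies(node2).
[2] r3 [blue(node2) AND bird(rex) -> large(node2)]; r5 [flies(node2) AND flagged(rex) -> penguin(node2)]; r10 [blue(node2) AND stale(rex) -> has_feathers(node2)]. ⇒ new: large(node2), penguin(node2), has_feathers(node2).
[3] r9 [has_feathers(node2) AND penguin(node2) -> valid(node2)]. ⇒ new: valid(node2).
[4] r4 [stale(rex) AND valid(node2) -> open(node2)]. ⇒ new: open(node2).

active(node2), bird(rex), blue(node2), closed(rex), flagged(rex), flies(node2), green(rex), has_feathers(node2), large(node2), locked(node2), metal(rex), open(node2), penguin(node2), stale(rex), swims(node2), valid(node2)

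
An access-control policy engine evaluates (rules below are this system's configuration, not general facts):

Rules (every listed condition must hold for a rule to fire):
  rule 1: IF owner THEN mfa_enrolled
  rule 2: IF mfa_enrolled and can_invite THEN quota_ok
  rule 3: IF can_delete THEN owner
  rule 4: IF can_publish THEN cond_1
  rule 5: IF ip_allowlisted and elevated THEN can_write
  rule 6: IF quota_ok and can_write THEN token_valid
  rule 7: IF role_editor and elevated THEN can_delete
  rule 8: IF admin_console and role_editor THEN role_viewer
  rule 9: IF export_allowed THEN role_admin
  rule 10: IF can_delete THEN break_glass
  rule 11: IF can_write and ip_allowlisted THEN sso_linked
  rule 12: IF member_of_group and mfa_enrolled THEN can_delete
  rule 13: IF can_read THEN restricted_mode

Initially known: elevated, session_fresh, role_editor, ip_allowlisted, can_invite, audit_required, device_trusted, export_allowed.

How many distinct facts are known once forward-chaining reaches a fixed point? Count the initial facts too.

Round 1: rule 5 [IF ip_allowlisted and elevated THEN can_write]; rule 7 [IF role_editor and elevated THEN can_delete]; rule 9 [IF export_allowed THEN role_admin]. New: can_write, can_delete, role_admin.
Round 2: rule 3 [IF can_delete THEN owner]; rule 10 [IF can_delete THEN break_glass]; rule 11 [IF can_write and ip_allowlisted THEN sso_linked]. New: owner, break_glass, sso_linked.
Round 3: rule 1 [IF owner THEN mfa_enrolled]. New: mfa_enrolled.
Round 4: rule 2 [IF mfa_enrolled and can_invite THEN quota_ok]. New: quota_ok.
Round 5: rule 6 [IF quota_ok and can_write THEN token_valid]. New: token_valid.
Closure: {audit_required, break_glass, can_delete, can_invite, can_write, device_trusted, elevated, export_allowed, ip_allowlisted, mfa_enrolled, owner, quota_ok, role_admin, role_editor, session_fresh, sso_linked, token_valid} — 17 facts.

17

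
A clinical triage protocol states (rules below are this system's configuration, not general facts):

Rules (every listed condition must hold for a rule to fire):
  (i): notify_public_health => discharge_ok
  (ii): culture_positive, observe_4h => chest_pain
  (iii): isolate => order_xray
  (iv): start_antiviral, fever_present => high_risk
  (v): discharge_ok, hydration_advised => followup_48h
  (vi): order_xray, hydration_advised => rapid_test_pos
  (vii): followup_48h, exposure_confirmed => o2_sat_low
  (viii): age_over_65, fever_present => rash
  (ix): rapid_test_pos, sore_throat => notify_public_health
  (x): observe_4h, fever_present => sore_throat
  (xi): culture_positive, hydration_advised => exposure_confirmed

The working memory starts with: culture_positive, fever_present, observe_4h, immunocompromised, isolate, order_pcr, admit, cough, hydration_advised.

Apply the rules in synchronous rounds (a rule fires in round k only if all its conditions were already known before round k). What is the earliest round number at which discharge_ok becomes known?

Round 1 fires (ii), (iii), (x), (xi), giving chest_pain, order_xray, sore_throat, exposure_confirmed.
Round 2 fires (vi), giving rapid_test_pos.
Round 3 fires (ix), giving notify_public_health.
Round 4 fires (i), giving discharge_ok.
discharge_ok first appears in round 4.

4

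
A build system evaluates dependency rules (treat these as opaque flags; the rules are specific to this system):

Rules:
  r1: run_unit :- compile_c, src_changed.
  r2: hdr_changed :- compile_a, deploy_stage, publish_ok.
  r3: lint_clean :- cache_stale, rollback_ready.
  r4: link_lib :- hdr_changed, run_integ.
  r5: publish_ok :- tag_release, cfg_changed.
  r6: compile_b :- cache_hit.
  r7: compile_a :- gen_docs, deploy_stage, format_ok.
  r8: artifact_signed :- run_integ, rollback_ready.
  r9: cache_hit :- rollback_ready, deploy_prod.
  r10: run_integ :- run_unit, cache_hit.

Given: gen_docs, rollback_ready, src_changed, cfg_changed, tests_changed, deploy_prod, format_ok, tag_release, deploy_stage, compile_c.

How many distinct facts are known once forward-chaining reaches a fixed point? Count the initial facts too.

Round 1 fires r1, r5, r7, r9, giving run_unit, publish_ok, compile_a, cache_hit.
Round 2 fires r2, r6, r10, giving hdr_changed, compile_b, run_integ.
Round 3 fires r4, r8, giving link_lib, artifact_signed.
Closure: {artifact_signed, cache_hit, cfg_changed, compile_a, compile_b, compile_c, deploy_prod, deploy_stage, format_ok, gen_docs, hdr_changed, link_lib, publish_ok, rollback_ready, run_integ, run_unit, src_changed, tag_release, tests_changed} — 19 facts.

19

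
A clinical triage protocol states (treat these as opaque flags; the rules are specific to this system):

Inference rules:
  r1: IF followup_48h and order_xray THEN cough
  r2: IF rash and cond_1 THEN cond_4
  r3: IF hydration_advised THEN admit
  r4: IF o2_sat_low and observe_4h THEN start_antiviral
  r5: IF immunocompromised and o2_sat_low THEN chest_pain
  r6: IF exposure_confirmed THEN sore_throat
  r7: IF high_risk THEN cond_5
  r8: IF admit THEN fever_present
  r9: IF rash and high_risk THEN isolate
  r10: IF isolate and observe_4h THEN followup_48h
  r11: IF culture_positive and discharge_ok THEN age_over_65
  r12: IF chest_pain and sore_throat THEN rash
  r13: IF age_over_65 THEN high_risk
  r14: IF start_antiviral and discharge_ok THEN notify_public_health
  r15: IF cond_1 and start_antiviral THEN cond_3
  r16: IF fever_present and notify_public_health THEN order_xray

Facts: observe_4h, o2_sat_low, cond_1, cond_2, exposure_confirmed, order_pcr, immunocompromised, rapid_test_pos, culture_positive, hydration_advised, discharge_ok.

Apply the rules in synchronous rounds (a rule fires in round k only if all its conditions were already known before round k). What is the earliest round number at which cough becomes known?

Round 1 fires r3, r4, r5, r6, r11, giving admit, start_antiviral, chest_pain, sore_throat, age_over_65.
Round 2 fires r8, r12, r13, r14, r15, giving fever_present, rash, high_risk, notify_public_health, cond_3.
Round 3 fires r2, r7, r9, r16, giving cond_4, cond_5, isolate, order_xray.
Round 4 fires r10, giving followup_48h.
Round 5 fires r1, giving cough.
cough first appears in round 5.

5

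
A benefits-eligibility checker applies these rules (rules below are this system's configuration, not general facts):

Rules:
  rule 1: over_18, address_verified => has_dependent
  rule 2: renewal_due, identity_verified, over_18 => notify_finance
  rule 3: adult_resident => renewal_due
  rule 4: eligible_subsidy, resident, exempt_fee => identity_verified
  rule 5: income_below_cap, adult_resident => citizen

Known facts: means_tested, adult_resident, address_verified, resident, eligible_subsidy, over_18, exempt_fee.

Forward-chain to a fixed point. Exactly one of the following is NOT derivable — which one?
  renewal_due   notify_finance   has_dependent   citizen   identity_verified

Round 1 — rule 1, rule 3, rule 4, derive has_dependent, renewal_due, identity_verified.
Round 2 — rule 2, derive notify_finance.
Derived: notify_finance (round 2), has_dependent (round 1), identity_verified (round 1), renewal_due (round 1). citizen never appears in any round.

citizen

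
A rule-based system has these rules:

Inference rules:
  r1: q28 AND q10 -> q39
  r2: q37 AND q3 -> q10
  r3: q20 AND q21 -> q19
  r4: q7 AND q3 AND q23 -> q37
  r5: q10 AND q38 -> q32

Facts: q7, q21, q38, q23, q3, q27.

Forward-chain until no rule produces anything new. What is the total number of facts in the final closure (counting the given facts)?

Round 1 — r4, derive q37.
Round 2 — r2, derive q10.
Round 3 — r5, derive q32.
Closure: {q10, q21, q23, q27, q3, q32, q37, q38, q7} — 9 facts.

9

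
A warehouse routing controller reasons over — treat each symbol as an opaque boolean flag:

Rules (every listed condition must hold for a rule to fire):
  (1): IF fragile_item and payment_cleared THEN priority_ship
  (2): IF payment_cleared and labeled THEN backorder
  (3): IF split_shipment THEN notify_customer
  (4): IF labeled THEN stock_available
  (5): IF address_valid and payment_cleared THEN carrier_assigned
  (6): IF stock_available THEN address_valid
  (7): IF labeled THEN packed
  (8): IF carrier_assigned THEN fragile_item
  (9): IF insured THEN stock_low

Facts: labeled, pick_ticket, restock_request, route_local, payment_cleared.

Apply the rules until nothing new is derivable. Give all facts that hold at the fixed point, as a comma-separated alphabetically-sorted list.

Round 1: (2) [IF payment_cleared and labeled THEN backorder]; (4) [IF labeled THEN stock_available]; (7) [IF labeled THEN packed]. Adds backorder, stock_available, packed.
Round 2: (6) [IF stock_available THEN address_valid]. Adds address_valid.
Round 3: (5) [IF address_valid and payment_cleared THEN carrier_assigned]. Adds carrier_assigned.
Round 4: (8) [IF carrier_assigned THEN fragile_item]. Adds fragile_item.
Round 5: (1) [IF fragile_item and payment_cleared THEN priority_ship]. Adds priority_ship.

address_valid, backorder, carrier_assigned, fragile_item, labeled, packed, payment_cleared, pick_ticket, priority_ship, restock_request, route_local, stock_available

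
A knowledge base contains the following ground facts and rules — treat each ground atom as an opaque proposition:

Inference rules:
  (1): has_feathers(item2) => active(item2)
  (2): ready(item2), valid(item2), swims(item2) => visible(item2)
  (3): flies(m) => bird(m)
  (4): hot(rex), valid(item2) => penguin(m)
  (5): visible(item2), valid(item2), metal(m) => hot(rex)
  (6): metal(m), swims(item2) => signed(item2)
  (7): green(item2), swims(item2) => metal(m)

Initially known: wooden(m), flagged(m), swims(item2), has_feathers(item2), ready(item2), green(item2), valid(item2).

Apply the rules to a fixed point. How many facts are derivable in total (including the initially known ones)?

13

Round 1: (1) [has_feathers(item2) => active(item2)]; (2) [ready(item2), valid(item2), swims(item2) => visible(item2)]; (7) [green(item2), swims(item2) => metal(m)]. Adds active(item2), visible(item2), metal(m).
Round 2: (5) [visible(item2), valid(item2), metal(m) => hot(rex)]; (6) [metal(m), swims(item2) => signed(item2)]. Adds hot(rex), signed(item2).
Round 3: (4) [hot(rex), valid(item2) => penguin(m)]. Adds penguin(m).
Closure: {active(item2), flagged(m), green(item2), has_feathers(item2), hot(rex), metal(m), penguin(m), ready(item2), signed(item2), swims(item2), valid(item2), visible(item2), wooden(m)} — 13 facts.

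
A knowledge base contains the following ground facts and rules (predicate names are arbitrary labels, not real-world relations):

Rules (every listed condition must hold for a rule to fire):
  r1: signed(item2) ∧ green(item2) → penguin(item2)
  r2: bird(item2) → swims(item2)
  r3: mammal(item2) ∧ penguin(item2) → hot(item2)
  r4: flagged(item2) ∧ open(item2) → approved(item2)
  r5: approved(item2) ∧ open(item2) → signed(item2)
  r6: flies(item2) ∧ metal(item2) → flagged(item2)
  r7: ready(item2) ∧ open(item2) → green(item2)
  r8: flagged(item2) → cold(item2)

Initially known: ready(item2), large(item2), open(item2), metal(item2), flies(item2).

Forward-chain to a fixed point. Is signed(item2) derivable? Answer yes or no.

yes

Round 1: r6 [flies(item2) ∧ metal(item2) → flagged(item2)]; r7 [ready(item2) ∧ open(item2) → green(item2)]. Adds flagged(item2), green(item2).
Round 2: r4 [flagged(item2) ∧ open(item2) → approved(item2)]; r8 [flagged(item2) → cold(item2)]. Adds approved(item2), cold(item2).
Round 3: r5 [approved(item2) ∧ open(item2) → signed(item2)]. Adds signed(item2).
Round 4: r1 [signed(item2) ∧ green(item2) → penguin(item2)]. Adds penguin(item2).
signed(item2) appears in round 3, so it is derivable.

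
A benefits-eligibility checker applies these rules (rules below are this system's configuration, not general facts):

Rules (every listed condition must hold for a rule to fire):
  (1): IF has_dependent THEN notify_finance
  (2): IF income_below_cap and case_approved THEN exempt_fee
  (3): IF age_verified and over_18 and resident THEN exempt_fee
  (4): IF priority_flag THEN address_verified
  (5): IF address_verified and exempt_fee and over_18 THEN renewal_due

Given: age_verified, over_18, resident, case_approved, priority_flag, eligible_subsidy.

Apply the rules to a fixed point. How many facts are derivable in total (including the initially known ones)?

Round 1: (3) [IF age_verified and over_18 and resident THEN exempt_fee]; (4) [IF priority_flag THEN address_verified]. New: exempt_fee, address_verified.
Round 2: (5) [IF address_verified and exempt_fee and over_18 THEN renewal_due]. New: renewal_due.
Closure: {address_verified, age_verified, case_approved, eligible_subsidy, exempt_fee, over_18, priority_flag, renewal_due, resident} — 9 facts.

9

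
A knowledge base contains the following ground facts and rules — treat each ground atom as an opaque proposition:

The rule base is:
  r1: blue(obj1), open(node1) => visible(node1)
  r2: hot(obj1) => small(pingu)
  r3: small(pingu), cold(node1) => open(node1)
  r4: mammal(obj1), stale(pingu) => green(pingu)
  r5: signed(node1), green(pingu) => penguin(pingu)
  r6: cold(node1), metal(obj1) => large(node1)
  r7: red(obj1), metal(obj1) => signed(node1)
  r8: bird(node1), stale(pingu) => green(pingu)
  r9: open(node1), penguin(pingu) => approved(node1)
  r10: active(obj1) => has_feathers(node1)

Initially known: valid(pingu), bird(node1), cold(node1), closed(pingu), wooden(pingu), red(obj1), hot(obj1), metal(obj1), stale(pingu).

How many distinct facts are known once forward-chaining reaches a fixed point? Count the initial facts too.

Round 1 fires r2, r6, r7, r8, giving small(pingu), large(node1), signed(node1), green(pingu).
Round 2 fires r3, r5, giving open(node1), penguin(pingu).
Round 3 fires r9, giving approved(node1).
Closure: {approved(node1), bird(node1), closed(pingu), cold(node1), green(pingu), hot(obj1), large(node1), metal(obj1), open(node1), penguin(pingu), red(obj1), signed(node1), small(pingu), stale(pingu), valid(pingu), wooden(pingu)} — 16 facts.

16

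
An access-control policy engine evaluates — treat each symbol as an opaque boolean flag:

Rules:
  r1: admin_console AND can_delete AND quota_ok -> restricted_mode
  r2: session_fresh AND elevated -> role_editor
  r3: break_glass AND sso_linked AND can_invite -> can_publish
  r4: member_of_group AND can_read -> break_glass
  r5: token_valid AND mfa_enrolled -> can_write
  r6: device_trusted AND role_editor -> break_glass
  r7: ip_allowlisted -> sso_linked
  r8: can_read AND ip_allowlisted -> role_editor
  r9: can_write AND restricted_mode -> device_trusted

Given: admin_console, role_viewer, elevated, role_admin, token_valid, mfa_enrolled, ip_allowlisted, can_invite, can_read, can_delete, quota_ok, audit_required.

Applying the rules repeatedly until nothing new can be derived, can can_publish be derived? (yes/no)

yes

Round 1 fires r1, r5, r7, r8, giving restricted_mode, can_write, sso_linked, role_editor.
Round 2 fires r9, giving device_trusted.
Round 3 fires r6, giving break_glass.
Round 4 fires r3, giving can_publish.
can_publish appears in round 4, so it is derivable.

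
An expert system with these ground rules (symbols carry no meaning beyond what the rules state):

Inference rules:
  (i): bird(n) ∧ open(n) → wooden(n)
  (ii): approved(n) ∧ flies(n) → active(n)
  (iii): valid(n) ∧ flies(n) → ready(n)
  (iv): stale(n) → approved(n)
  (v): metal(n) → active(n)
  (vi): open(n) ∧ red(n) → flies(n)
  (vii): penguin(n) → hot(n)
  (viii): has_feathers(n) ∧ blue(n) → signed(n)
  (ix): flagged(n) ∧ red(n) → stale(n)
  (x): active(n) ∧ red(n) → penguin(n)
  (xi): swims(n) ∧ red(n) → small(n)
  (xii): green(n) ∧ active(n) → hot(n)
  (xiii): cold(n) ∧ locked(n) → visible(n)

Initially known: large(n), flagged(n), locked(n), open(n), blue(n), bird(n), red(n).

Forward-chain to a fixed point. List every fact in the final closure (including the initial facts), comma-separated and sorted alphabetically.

Round 1: (i) [bird(n) ∧ open(n) → wooden(n)]; (vi) [open(n) ∧ red(n) → flies(n)]; (ix) [flagged(n) ∧ red(n) → stale(n)]. New: wooden(n), flies(n), stale(n).
Round 2: (iv) [stale(n) → approved(n)]. New: approved(n).
Round 3: (ii) [approved(n) ∧ flies(n) → active(n)]. New: active(n).
Round 4: (x) [active(n) ∧ red(n) → penguin(n)]. New: penguin(n).
Round 5: (vii) [penguin(n) → hot(n)]. New: hot(n).

active(n), approved(n), bird(n), blue(n), flagged(n), flies(n), hot(n), large(n), locked(n), open(n), penguin(n), red(n), stale(n), wooden(n)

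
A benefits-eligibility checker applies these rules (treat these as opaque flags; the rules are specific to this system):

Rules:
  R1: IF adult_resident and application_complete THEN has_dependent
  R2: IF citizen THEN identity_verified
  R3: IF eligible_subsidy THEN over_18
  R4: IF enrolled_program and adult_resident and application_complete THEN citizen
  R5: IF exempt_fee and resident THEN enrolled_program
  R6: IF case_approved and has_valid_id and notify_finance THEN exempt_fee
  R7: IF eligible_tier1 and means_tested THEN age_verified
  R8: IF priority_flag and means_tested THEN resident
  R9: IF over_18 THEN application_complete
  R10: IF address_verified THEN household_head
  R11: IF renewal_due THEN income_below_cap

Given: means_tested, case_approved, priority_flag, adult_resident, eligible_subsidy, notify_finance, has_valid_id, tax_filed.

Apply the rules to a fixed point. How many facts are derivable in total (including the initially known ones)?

16

Round 1 — R3, R6, R8, derive over_18, exempt_fee, resident.
Round 2 — R5, R9, derive enrolled_program, application_complete.
Round 3 — R1, R4, derive has_dependent, citizen.
Round 4 — R2, derive identity_verified.
Closure: {adult_resident, application_complete, case_approved, citizen, eligible_subsidy, enrolled_program, exempt_fee, has_dependent, has_valid_id, identity_verified, means_tested, notify_finance, over_18, priority_flag, resident, tax_filed} — 16 facts.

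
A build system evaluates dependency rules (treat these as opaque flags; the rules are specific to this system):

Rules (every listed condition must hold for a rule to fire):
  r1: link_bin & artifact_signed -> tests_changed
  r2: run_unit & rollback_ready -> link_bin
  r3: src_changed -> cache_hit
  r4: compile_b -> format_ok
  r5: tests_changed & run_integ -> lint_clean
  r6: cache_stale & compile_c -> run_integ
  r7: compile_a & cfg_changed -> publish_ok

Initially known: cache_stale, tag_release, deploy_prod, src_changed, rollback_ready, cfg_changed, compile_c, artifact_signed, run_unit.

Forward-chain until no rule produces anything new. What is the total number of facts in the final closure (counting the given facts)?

Round 1 — r2, r3, r6, derive link_bin, cache_hit, run_integ.
Round 2 — r1, derive tests_changed.
Round 3 — r5, derive lint_clean.
Closure: {artifact_signed, cache_hit, cache_stale, cfg_changed, compile_c, deploy_prod, link_bin, lint_clean, rollback_ready, run_integ, run_unit, src_changed, tag_release, tests_changed} — 14 facts.

14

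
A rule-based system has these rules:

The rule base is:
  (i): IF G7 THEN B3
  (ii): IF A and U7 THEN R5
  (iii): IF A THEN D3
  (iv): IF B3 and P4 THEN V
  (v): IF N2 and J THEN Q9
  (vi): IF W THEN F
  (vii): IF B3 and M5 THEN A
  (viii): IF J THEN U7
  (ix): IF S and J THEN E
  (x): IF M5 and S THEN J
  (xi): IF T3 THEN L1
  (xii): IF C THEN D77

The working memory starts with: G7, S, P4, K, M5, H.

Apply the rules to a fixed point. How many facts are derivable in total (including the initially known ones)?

Round 1: (i) [IF G7 THEN B3]; (x) [IF M5 and S THEN J]. New: B3, J.
Round 2: (iv) [IF B3 and P4 THEN V]; (vii) [IF B3 and M5 THEN A]; (viii) [IF J THEN U7]; (ix) [IF S and J THEN E]. New: V, A, U7, E.
Round 3: (ii) [IF A and U7 THEN R5]; (iii) [IF A THEN D3]. New: R5, D3.
Closure: {A, B3, D3, E, G7, H, J, K, M5, P4, R5, S, U7, V} — 14 facts.

14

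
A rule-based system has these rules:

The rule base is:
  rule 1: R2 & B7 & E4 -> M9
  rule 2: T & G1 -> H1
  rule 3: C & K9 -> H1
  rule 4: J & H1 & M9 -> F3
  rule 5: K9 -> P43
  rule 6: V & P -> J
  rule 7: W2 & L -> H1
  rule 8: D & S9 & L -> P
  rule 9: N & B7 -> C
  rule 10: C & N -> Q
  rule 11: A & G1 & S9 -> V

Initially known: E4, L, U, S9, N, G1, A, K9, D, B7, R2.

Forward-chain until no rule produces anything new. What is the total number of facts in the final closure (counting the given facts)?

20

Round 1: rule 1 [R2 & B7 & E4 -> M9]; rule 5 [K9 -> P43]; rule 8 [D & S9 & L -> P]; rule 9 [N & B7 -> C]; rule 11 [A & G1 & S9 -> V]. Adds M9, P43, P, C, V.
Round 2: rule 3 [C & K9 -> H1]; rule 6 [V & P -> J]; rule 10 [C & N -> Q]. Adds H1, J, Q.
Round 3: rule 4 [J & H1 & M9 -> F3]. Adds F3.
Closure: {A, B7, C, D, E4, F3, G1, H1, J, K9, L, M9, N, P, P43, Q, R2, S9, U, V} — 20 facts.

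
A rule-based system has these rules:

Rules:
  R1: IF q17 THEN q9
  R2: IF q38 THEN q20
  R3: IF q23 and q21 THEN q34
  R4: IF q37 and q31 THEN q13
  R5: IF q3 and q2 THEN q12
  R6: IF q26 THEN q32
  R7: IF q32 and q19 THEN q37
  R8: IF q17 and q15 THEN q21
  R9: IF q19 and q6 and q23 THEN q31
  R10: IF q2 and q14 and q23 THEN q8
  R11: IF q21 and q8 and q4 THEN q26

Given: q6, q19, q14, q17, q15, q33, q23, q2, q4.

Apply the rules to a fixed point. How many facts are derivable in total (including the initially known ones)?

18

Round 1 fires R1, R8, R9, R10, giving q9, q21, q31, q8.
Round 2 fires R3, R11, giving q34, q26.
Round 3 fires R6, giving q32.
Round 4 fires R7, giving q37.
Round 5 fires R4, giving q13.
Closure: {q13, q14, q15, q17, q19, q2, q21, q23, q26, q31, q32, q33, q34, q37, q4, q6, q8, q9} — 18 facts.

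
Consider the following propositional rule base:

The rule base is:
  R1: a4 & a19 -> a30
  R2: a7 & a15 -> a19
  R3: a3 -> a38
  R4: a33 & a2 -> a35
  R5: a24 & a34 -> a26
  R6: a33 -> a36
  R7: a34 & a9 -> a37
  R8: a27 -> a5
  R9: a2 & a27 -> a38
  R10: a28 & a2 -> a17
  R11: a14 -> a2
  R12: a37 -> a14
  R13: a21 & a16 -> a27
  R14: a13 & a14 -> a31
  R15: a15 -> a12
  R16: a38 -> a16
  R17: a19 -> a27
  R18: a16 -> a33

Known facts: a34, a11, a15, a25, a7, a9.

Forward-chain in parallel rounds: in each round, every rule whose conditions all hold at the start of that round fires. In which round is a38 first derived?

4

Round 1: R2 [a7 & a15 -> a19]; R7 [a34 & a9 -> a37]; R15 [a15 -> a12]. New: a19, a37, a12.
Round 2: R12 [a37 -> a14]; R17 [a19 -> a27]. New: a14, a27.
Round 3: R8 [a27 -> a5]; R11 [a14 -> a2]. New: a5, a2.
Round 4: R9 [a2 & a27 -> a38]. New: a38.
a38 first appears in round 4.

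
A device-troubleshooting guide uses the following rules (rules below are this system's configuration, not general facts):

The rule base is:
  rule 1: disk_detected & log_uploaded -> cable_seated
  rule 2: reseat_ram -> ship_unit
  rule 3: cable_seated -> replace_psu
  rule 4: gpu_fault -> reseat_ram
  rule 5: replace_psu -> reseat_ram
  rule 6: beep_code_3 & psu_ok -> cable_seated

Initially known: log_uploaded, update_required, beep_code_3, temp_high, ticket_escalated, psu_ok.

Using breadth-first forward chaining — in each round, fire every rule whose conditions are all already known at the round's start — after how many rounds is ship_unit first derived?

4

Round 1 — rule 6, derive cable_seated.
Round 2 — rule 3, derive replace_psu.
Round 3 — rule 5, derive reseat_ram.
Round 4 — rule 2, derive ship_unit.
ship_unit first appears in round 4.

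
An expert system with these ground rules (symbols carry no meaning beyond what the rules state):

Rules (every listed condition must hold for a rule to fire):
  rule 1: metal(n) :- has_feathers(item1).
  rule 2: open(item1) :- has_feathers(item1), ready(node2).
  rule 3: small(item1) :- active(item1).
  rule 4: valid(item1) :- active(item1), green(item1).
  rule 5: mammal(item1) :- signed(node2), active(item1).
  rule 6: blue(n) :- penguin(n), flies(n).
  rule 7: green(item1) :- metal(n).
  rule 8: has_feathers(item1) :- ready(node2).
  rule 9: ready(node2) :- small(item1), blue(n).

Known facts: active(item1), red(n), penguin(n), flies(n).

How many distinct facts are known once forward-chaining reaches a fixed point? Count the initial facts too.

Round 1 fires rule 3, rule 6, giving small(item1), blue(n).
Round 2 fires rule 9, giving ready(node2).
Round 3 fires rule 8, giving has_feathers(item1).
Round 4 fires rule 1, rule 2, giving metal(n), open(item1).
Round 5 fires rule 7, giving green(item1).
Round 6 fires rule 4, giving valid(item1).
Closure: {active(item1), blue(n), flies(n), green(item1), has_feathers(item1), metal(n), open(item1), penguin(n), ready(node2), red(n), small(item1), valid(item1)} — 12 facts.

12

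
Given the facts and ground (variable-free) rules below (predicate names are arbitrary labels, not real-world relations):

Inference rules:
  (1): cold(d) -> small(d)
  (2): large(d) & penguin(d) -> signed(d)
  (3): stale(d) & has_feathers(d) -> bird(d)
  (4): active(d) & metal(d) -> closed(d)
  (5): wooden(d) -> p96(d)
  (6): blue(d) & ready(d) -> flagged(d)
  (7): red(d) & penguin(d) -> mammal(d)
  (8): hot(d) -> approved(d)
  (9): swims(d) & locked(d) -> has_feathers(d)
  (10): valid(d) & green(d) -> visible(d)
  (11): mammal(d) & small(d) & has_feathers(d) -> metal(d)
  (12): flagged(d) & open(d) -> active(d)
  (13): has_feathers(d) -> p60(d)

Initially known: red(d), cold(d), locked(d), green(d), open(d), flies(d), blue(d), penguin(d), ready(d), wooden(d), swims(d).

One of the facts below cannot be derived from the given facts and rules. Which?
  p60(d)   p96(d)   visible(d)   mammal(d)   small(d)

visible(d)

Round 1 fires (1), (5), (6), (7), (9), giving small(d), p96(d), flagged(d), mammal(d), has_feathers(d).
Round 2 fires (11), (12), (13), giving metal(d), active(d), p60(d).
Round 3 fires (4), giving closed(d).
Derived: p96(d) (round 1), small(d) (round 1), p60(d) (round 2), mammal(d) (round 1). visible(d) never appears in any round.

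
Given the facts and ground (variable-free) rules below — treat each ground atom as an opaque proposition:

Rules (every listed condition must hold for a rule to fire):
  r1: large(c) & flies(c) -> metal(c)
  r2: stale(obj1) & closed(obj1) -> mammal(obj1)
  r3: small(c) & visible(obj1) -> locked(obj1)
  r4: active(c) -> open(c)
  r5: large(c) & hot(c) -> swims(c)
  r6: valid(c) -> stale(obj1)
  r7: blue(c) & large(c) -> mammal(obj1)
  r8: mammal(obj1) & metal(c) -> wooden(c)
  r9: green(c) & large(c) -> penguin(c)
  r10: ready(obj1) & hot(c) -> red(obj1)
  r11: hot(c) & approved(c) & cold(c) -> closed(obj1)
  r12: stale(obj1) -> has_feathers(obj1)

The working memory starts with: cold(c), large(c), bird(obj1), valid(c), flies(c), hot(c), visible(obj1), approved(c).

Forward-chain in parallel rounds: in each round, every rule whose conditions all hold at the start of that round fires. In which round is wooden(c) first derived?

Round 1: r1 [large(c) & flies(c) -> metal(c)]; r5 [large(c) & hot(c) -> swims(c)]; r6 [valid(c) -> stale(obj1)]; r11 [hot(c) & approved(c) & cold(c) -> closed(obj1)]. Adds metal(c), swims(c), stale(obj1), closed(obj1).
Round 2: r2 [stale(obj1) & closed(obj1) -> mammal(obj1)]; r12 [stale(obj1) -> has_feathers(obj1)]. Adds mammal(obj1), has_feathers(obj1).
Round 3: r8 [mammal(obj1) & metal(c) -> wooden(c)]. Adds wooden(c).
wooden(c) first appears in round 3.

3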